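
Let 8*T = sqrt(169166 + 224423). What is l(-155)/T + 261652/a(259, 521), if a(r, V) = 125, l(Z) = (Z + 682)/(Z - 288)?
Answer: 261652/125 - 4216*sqrt(393589)/174359927 ≈ 2093.2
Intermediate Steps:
l(Z) = (682 + Z)/(-288 + Z)
T = sqrt(393589)/8 (T = sqrt(169166 + 224423)/8 = sqrt(393589)/8 ≈ 78.421)
l(-155)/T + 261652/a(259, 521) = ((682 - 155)/(-288 - 155))/((sqrt(393589)/8)) + 261652/125 = (527/(-443))*(8*sqrt(393589)/393589) + 261652*(1/125) = (-1/443*527)*(8*sqrt(393589)/393589) + 261652/125 = -4216*sqrt(393589)/174359927 + 261652/125 = 261652/125 - 4216*sqrt(393589)/174359927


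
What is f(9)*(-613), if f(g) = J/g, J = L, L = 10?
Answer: -6130/9 ≈ -681.11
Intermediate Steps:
J = 10
f(g) = 10/g
f(9)*(-613) = (10/9)*(-613) = -6130/9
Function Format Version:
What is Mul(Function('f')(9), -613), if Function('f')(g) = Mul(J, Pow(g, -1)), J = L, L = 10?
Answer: Rational(-6130, 9) ≈ -681.11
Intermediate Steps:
J = 10
Function('f')(g) = Mul(10, Pow(g, -1))
Mul(Function('f')(9), -613) = Mul(Mul(10, Pow(9, -1)), -613) = Mul(Mul(10, Rational(1, 9)), -613) = Mul(Rational(10, 9), -613) = Rational(-6130, 9)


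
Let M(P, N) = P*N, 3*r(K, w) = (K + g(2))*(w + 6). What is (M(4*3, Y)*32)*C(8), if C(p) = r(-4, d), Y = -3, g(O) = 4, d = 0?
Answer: 0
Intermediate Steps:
r(K, w) = (4 + K)*(6 + w)/3 (r(K, w) = ((K + 4)*(w + 6))/3 = ((4 + K)*(6 + w))/3 = (4 + K)*(6 + w)/3)
C(p) = 0 (C(p) = 8 + 2*(-4) + (4/3)*0 + (⅓)*(-4)*0 = 8 - 8 + 0 + 0 = 0)
M(P, N) = N*P
(M(4*3, Y)*32)*C(8) = (-12*3*32)*0 = (-3*12*32)*0 = -36*32*0 = -1152*0 = 0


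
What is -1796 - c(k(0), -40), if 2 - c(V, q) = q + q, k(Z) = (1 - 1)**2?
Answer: -1878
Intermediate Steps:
k(Z) = 0 (k(Z) = 0**2 = 0)
c(V, q) = 2 - 2*q (c(V, q) = 2 - (q + q) = 2 - 2*q)
-1796 - c(k(0), -40) = -1796 - (2 - 2*(-40)) = -1796 - (2 + 80) = -1796 - 1*82 = -1796 - 82 = -1878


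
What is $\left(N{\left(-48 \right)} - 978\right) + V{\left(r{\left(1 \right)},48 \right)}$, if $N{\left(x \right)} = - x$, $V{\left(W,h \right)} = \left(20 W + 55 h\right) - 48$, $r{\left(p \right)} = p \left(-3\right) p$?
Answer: $1602$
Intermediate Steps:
$r{\left(p \right)} = - 3 p^{2}$ ($r{\left(p \right)} = - 3 p p = - 3 p^{2}$)
$V{\left(W,h \right)} = -48 + 20 W + 55 h$
$\left(N{\left(-48 \right)} - 978\right) + V{\left(r{\left(1 \right)},48 \right)} = \left(\left(-1\right) \left(-48\right) - 978\right) + \left(-48 + 20 \left(- 3 \cdot 1^{2}\right) + 55 \cdot 48\right) = \left(48 - 978\right) + \left(-48 + 20 \left(\left(-3\right) 1\right) + 2640\right) = -930 + \left(-48 + 20 \left(-3\right) + 2640\right) = -930 - -2532 = -930 + 2532 = 1602$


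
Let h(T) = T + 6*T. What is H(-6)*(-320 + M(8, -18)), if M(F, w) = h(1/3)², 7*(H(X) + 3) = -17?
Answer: 107578/63 ≈ 1707.6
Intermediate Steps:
h(T) = 7*T
H(X) = -38/7 (H(X) = -3 + (⅐)*(-17) = -3 - 17/7 = -38/7)
M(F, w) = 49/9 (M(F, w) = (7/3)² = 49/9)
H(-6)*(-320 + M(8, -18)) = -38*(-320 + 49/9)/7 = -38/7*(-2831/9) = 107578/63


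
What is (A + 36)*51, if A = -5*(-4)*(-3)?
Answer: -1224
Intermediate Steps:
A = -60 (A = 20*(-3) = -60)
(A + 36)*51 = (-60 + 36)*51 = -24*51 = -1224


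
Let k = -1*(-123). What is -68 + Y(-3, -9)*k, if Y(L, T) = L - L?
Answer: -68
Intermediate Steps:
k = 123
Y(L, T) = 0
-68 + Y(-3, -9)*k = -68 + 0*123 = -68 + 0 = -68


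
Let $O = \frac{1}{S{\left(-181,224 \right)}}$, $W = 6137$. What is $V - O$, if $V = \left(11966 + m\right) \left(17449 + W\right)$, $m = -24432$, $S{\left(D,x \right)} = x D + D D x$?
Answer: $- \frac{2145756886801921}{7297920} \approx -2.9402 \cdot 10^{8}$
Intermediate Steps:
$S{\left(D,x \right)} = D x + x D^{2}$ ($S{\left(D,x \right)} = D x + D^{2} x = D x + x D^{2}$)
$O = \frac{1}{7297920}$ ($O = \frac{1}{\left(-181\right) 224 \left(1 - 181\right)} = \frac{1}{\left(-181\right) 224 \left(-180\right)} = \frac{1}{7297920} \approx 1.3703 \cdot 10^{-7}$)
$V = -294023076$ ($V = \left(11966 - 24432\right) \left(17449 + 6137\right) = \left(-12466\right) 23586 = -294023076$)
$V - O = -294023076 - \frac{1}{7297920} = - \frac{2145756886801921}{7297920}$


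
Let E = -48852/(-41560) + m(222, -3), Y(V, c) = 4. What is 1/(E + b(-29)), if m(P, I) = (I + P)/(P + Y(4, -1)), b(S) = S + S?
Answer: -587035/32789143 ≈ -0.017903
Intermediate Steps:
b(S) = 2*S
m(P, I) = (I + P)/(4 + P) (m(P, I) = (I + P)/(P + 4) = (I + P)/(4 + P))
E = 1258887/587035 (E = -48852/(-41560) + (-3 + 222)/(4 + 222) = -48852*(-1/41560) + 219/226 = 12213/10390 + (1/226)*219 = 12213/10390 + 219/226 = 1258887/587035 ≈ 2.1445)
1/(E + b(-29)) = 1/(1258887/587035 + 2*(-29)) = 1/(1258887/587035 - 58) = 1/(-32789143/587035) = -587035/32789143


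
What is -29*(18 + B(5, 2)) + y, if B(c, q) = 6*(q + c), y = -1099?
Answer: -2839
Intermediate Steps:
B(c, q) = 6*c + 6*q (B(c, q) = 6*(c + q) = 6*c + 6*q)
-29*(18 + B(5, 2)) + y = -29*(18 + (6*5 + 6*2)) - 1099 = -29*(18 + (30 + 12)) - 1099 = -29*(18 + 42) - 1099 = -29*60 - 1099 = -1740 - 1099 = -2839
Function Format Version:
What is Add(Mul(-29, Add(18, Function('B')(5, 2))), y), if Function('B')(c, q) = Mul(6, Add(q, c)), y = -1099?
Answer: -2839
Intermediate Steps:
Function('B')(c, q) = Add(Mul(6, c), Mul(6, q)) (Function('B')(c, q) = Mul(6, Add(c, q)) = Add(Mul(6, c), Mul(6, q)))
Add(Mul(-29, Add(18, Function('B')(5, 2))), y) = Add(Mul(-29, Add(18, Add(Mul(6, 5), Mul(6, 2)))), -1099) = Add(Mul(-29, Add(18, Add(30, 12))), -1099) = Add(Mul(-29, Add(18, 42)), -1099) = Add(Mul(-29, 60), -1099) = Add(-1740, -1099) = -2839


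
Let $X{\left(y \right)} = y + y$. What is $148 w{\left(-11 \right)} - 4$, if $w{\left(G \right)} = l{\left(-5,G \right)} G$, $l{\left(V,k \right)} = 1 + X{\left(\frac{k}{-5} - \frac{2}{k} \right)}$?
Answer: $- \frac{46936}{5} \approx -9387.2$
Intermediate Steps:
$X{\left(y \right)} = 2 y$
$l{\left(V,k \right)} = 1 - \frac{4}{k} - \frac{2 k}{5}$ ($l{\left(V,k \right)} = 1 + 2 \left(\frac{k}{-5} - \frac{2}{k}\right) = 1 + 2 \left(k \left(- \frac{1}{5}\right) - \frac{2}{k}\right) = 1 + 2 \left(- \frac{k}{5} - \frac{2}{k}\right) = 1 + 2 \left(- \frac{2}{k} - \frac{k}{5}\right) = 1 - \left(\frac{4}{k} + \frac{2 k}{5}\right) = 1 - \frac{4}{k} - \frac{2 k}{5}$)
$w{\left(G \right)} = G \left(1 - \frac{4}{G} - \frac{2 G}{5}\right)$ ($w{\left(G \right)} = \left(1 - \frac{4}{G} - \frac{2 G}{5}\right) G = G \left(1 - \frac{4}{G} - \frac{2 G}{5}\right)$)
$148 w{\left(-11 \right)} - 4 = 148 \left(-4 - 11 - \frac{2 \left(-11\right)^{2}}{5}\right) - 4 = 148 \left(-4 - 11 - \frac{242}{5}\right) - 4 = 148 \left(- \frac{317}{5}\right) - 4 = - \frac{46916}{5} - 4 = - \frac{46936}{5}$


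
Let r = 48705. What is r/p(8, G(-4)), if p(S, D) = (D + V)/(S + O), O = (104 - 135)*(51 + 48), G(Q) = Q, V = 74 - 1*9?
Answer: -149086005/61 ≈ -2.4440e+6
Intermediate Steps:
V = 65 (V = 74 - 9 = 65)
O = -3069 (O = -31*99 = -3069)
p(S, D) = (65 + D)/(-3069 + S) (p(S, D) = (D + 65)/(S - 3069) = (65 + D)/(-3069 + S))
r/p(8, G(-4)) = 48705/(((65 - 4)/(-3069 + 8))) = 48705/((61/(-3061))) = 48705/((-1/3061*61)) = 48705/(-61/3061) = 48705*(-3061/61) = -149086005/61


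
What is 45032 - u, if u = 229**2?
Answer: -7409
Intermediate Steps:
u = 52441
45032 - u = 45032 - 1*52441 = 45032 - 52441 = -7409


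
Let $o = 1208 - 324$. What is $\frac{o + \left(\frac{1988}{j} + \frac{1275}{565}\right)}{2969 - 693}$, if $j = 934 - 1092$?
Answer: $\frac{7799291}{20317852} \approx 0.38386$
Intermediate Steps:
$j = -158$
$o = 884$
$\frac{o + \left(\frac{1988}{j} + \frac{1275}{565}\right)}{2969 - 693} = \frac{884 + \left(\frac{1988}{-158} + \frac{1275}{565}\right)}{2969 - 693} = \frac{884 + \left(1988 \left(- \frac{1}{158}\right) + 1275 \cdot \frac{1}{565}\right)}{2276} = \left(884 + \left(- \frac{994}{79} + \frac{255}{113}\right)\right) \frac{1}{2276} = \left(884 - \frac{92177}{8927}\right) \frac{1}{2276} = \frac{7799291}{8927} \cdot \frac{1}{2276} = \frac{7799291}{20317852}$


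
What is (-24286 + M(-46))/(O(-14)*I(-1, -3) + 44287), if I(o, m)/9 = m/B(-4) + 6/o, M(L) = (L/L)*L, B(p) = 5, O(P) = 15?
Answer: -6083/10849 ≈ -0.56070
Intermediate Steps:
M(L) = L (M(L) = 1*L = L)
I(o, m) = 54/o + 9*m/5 (I(o, m) = 9*(m/5 + 6/o) = 9*(6/o + m/5) = 54/o + 9*m/5)
(-24286 + M(-46))/(O(-14)*I(-1, -3) + 44287) = (-24286 - 46)/(15*(54/(-1) + (9/5)*(-3)) + 44287) = -24332/(15*(54*(-1) - 27/5) + 44287) = -24332/(15*(-54 - 27/5) + 44287) = -24332/(15*(-297/5) + 44287) = -24332/(-891 + 44287) = -24332/43396 = -24332*1/43396 = -6083/10849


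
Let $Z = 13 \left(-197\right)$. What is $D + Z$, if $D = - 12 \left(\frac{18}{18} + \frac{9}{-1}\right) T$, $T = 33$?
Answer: $607$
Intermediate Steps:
$Z = -2561$
$D = 3168$ ($D = - 12 \left(\frac{18}{18} + \frac{9}{-1}\right) 33 = - 12 \left(18 \cdot \frac{1}{18} + 9 \left(-1\right)\right) 33 = - 12 \left(1 - 9\right) 33 = \left(-12\right) \left(-8\right) 33 = 96 \cdot 33 = 3168$)
$D + Z = 3168 - 2561 = 607$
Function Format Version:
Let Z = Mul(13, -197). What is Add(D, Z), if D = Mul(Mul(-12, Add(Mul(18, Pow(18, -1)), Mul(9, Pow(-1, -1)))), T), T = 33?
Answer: 607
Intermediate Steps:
Z = -2561
D = 3168 (D = Mul(Mul(-12, Add(Mul(18, Pow(18, -1)), Mul(9, Pow(-1, -1)))), 33) = Mul(Mul(-12, Add(Mul(18, Rational(1, 18)), Mul(9, -1))), 33) = Mul(Mul(-12, Add(1, -9)), 33) = Mul(Mul(-12, -8), 33) = Mul(96, 33) = 3168)
Add(D, Z) = Add(3168, -2561) = 607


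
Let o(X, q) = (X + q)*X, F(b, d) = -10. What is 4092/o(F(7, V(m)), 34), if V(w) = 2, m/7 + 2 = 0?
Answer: -341/20 ≈ -17.050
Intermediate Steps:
m = -14 (m = -14 + 7*0 = -14 + 0 = -14)
o(X, q) = X*(X + q)
4092/o(F(7, V(m)), 34) = 4092/((-10*(-10 + 34))) = 4092/((-10*24)) = 4092/(-240) = 4092*(-1/240) = -341/20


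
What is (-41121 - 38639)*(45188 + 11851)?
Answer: -4549430640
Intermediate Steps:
(-41121 - 38639)*(45188 + 11851) = -79760*57039 = -4549430640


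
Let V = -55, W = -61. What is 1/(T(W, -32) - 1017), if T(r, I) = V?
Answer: -1/1072 ≈ -0.00093284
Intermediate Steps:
T(r, I) = -55
1/(T(W, -32) - 1017) = 1/(-55 - 1017) = 1/(-1072) = -1/1072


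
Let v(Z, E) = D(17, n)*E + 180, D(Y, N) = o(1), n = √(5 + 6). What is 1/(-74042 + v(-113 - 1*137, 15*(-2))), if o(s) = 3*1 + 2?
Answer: -1/74012 ≈ -1.3511e-5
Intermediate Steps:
n = √11 ≈ 3.3166
o(s) = 5 (o(s) = 3 + 2 = 5)
D(Y, N) = 5
v(Z, E) = 180 + 5*E (v(Z, E) = 5*E + 180 = 180 + 5*E)
1/(-74042 + v(-113 - 1*137, 15*(-2))) = 1/(-74042 + (180 + 5*(15*(-2)))) = 1/(-74042 + (180 + 5*(-30))) = 1/(-74042 + (180 - 150)) = 1/(-74042 + 30) = 1/(-74012) = -1/74012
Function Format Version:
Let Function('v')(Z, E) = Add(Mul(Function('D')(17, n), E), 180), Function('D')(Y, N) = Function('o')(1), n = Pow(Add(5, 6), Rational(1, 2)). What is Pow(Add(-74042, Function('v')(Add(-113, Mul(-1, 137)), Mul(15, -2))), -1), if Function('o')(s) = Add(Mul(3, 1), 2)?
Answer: Rational(-1, 74012) ≈ -1.3511e-5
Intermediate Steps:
n = Pow(11, Rational(1, 2)) ≈ 3.3166
Function('o')(s) = 5 (Function('o')(s) = Add(3, 2) = 5)
Function('D')(Y, N) = 5
Function('v')(Z, E) = Add(180, Mul(5, E)) (Function('v')(Z, E) = Add(Mul(5, E), 180) = Add(180, Mul(5, E)))
Pow(Add(-74042, Function('v')(Add(-113, Mul(-1, 137)), Mul(15, -2))), -1) = Pow(Add(-74042, Add(180, Mul(5, Mul(15, -2)))), -1) = Pow(Add(-74042, Add(180, Mul(5, -30))), -1) = Pow(Add(-74042, Add(180, -150)), -1) = Pow(Add(-74042, 30), -1) = Pow(-74012, -1) = Rational(-1, 74012)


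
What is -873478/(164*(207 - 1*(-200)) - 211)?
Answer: -873478/66537 ≈ -13.128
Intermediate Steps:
-873478/(164*(207 - 1*(-200)) - 211) = -873478/(164*(207 + 200) - 211) = -873478/(164*407 - 211) = -873478/(66748 - 211) = -873478/66537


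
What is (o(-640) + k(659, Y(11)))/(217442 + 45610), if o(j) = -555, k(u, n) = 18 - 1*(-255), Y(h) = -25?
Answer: -47/43842 ≈ -0.0010720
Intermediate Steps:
k(u, n) = 273 (k(u, n) = 18 + 255 = 273)
(o(-640) + k(659, Y(11)))/(217442 + 45610) = (-555 + 273)/(217442 + 45610) = -282/263052 = -282*1/263052 = -47/43842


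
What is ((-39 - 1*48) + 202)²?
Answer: 13225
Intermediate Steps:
((-39 - 1*48) + 202)² = ((-39 - 48) + 202)² = (-87 + 202)² = 115² = 13225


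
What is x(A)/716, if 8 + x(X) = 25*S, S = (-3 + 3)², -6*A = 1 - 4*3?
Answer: -2/179 ≈ -0.011173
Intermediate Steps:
A = 11/6 (A = -(1 - 4*3)/6 = -(1 - 12)/6 = -⅙*(-11) = 11/6 ≈ 1.8333)
S = 0 (S = 0² = 0)
x(X) = -8 (x(X) = -8 + 25*0 = -8 + 0 = -8)
x(A)/716 = -8/716 = -8*1/716 = -2/179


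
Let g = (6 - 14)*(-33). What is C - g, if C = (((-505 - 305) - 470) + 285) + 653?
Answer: -606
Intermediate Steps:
g = 264 (g = -8*(-33) = 264)
C = -342 (C = ((-810 - 470) + 285) + 653 = (-1280 + 285) + 653 = -995 + 653 = -342)
C - g = -342 - 1*264 = -342 - 264 = -606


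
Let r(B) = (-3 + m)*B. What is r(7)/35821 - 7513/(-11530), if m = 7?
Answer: 269446013/413016130 ≈ 0.65239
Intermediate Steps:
r(B) = 4*B (r(B) = (-3 + 7)*B = 4*B)
r(7)/35821 - 7513/(-11530) = (4*7)/35821 - 7513/(-11530) = 28*(1/35821) - 7513*(-1/11530) = 28/35821 + 7513/11530 = 269446013/413016130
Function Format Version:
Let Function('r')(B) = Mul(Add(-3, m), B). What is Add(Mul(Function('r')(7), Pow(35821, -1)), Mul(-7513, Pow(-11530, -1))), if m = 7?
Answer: Rational(269446013, 413016130) ≈ 0.65239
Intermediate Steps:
Function('r')(B) = Mul(4, B) (Function('r')(B) = Mul(Add(-3, 7), B) = Mul(4, B))
Add(Mul(Function('r')(7), Pow(35821, -1)), Mul(-7513, Pow(-11530, -1))) = Add(Mul(Mul(4, 7), Pow(35821, -1)), Mul(-7513, Pow(-11530, -1))) = Add(Mul(28, Rational(1, 35821)), Mul(-7513, Rational(-1, 11530))) = Add(Rational(28, 35821), Rational(7513, 11530)) = Rational(269446013, 413016130)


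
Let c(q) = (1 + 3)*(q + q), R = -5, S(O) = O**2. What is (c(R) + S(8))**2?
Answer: 576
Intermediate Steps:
c(q) = 8*q (c(q) = 4*(2*q) = 8*q)
(c(R) + S(8))**2 = (8*(-5) + 8**2)**2 = (-40 + 64)**2 = 24**2 = 576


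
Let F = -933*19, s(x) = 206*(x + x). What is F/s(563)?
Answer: -17727/231956 ≈ -0.076424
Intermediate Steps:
s(x) = 412*x (s(x) = 206*(2*x) = 412*x)
F = -17727
F/s(563) = -17727/(412*563) = -17727/231956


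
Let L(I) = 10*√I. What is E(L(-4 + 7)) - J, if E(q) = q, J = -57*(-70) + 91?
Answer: -4081 + 10*√3 ≈ -4063.7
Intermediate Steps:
J = 4081 (J = 3990 + 91 = 4081)
E(L(-4 + 7)) - J = 10*√(-4 + 7) - 1*4081 = 10*√3 - 4081 = -4081 + 10*√3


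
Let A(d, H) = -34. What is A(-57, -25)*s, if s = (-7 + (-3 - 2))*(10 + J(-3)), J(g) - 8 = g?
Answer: 6120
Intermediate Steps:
J(g) = 8 + g
s = -180 (s = (-7 + (-3 - 2))*(10 + (8 - 3)) = (-7 - 5)*(10 + 5) = -12*15 = -180)
A(-57, -25)*s = -34*(-180) = 6120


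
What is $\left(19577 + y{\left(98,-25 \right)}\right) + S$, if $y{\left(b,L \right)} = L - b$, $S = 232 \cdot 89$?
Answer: $40102$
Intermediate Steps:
$S = 20648$
$\left(19577 + y{\left(98,-25 \right)}\right) + S = \left(19577 - 123\right) + 20648 = 19454 + 20648 = 40102$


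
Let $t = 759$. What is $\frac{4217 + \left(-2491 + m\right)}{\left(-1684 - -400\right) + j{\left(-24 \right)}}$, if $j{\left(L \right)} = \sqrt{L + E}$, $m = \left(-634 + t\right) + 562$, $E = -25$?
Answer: $- \frac{3098292}{1648705} - \frac{16891 i}{1648705} \approx -1.8792 - 0.010245 i$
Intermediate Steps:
$m = 687$ ($m = \left(-634 + 759\right) + 562 = 125 + 562 = 687$)
$j{\left(L \right)} = \sqrt{-25 + L}$ ($j{\left(L \right)} = \sqrt{L - 25} = \sqrt{-25 + L}$)
$\frac{4217 + \left(-2491 + m\right)}{\left(-1684 - -400\right) + j{\left(-24 \right)}} = \frac{4217 + \left(-2491 + 687\right)}{\left(-1684 - -400\right) + \sqrt{-25 - 24}} = \frac{4217 - 1804}{\left(-1684 + 400\right) + \sqrt{-49}} = \frac{2413}{-1284 + 7 i} = 2413 \frac{-1284 - 7 i}{1648705} = \frac{2413 \left(-1284 - 7 i\right)}{1648705}$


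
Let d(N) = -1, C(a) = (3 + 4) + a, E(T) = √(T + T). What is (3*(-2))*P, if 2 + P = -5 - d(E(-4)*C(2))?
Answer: 36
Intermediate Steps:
E(T) = √2*√T (E(T) = √(2*T) = √2*√T)
C(a) = 7 + a
P = -6 (P = -2 + (-5 - 1*(-1)) = -2 + (-5 + 1) = -2 - 4 = -6)
(3*(-2))*P = (3*(-2))*(-6) = -6*(-6) = 36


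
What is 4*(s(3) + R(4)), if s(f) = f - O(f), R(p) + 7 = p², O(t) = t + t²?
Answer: 0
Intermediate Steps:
R(p) = -7 + p²
s(f) = f - f*(1 + f)
4*(s(3) + R(4)) = 4*(-1*3² + (-7 + 4²)) = 4*(-1*9 + (-7 + 16)) = 4*(-9 + 9) = 4*0 = 0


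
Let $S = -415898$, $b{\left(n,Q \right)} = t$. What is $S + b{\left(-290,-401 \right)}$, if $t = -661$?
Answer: $-416559$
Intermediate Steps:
$b{\left(n,Q \right)} = -661$
$S + b{\left(-290,-401 \right)} = -415898 - 661 = -416559$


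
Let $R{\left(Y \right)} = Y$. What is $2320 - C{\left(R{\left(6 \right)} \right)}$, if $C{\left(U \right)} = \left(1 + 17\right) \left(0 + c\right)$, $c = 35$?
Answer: $1690$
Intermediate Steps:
$C{\left(U \right)} = 630$ ($C{\left(U \right)} = \left(1 + 17\right) \left(0 + 35\right) = 18 \cdot 35 = 630$)
$2320 - C{\left(R{\left(6 \right)} \right)} = 2320 - 630 = 1690$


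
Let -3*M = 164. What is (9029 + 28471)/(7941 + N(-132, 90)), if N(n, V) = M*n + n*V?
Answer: 37500/3277 ≈ 11.443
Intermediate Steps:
M = -164/3 (M = -⅓*164 = -164/3 ≈ -54.667)
N(n, V) = -164*n/3 + V*n (N(n, V) = -164*n/3 + n*V = -164*n/3 + V*n)
(9029 + 28471)/(7941 + N(-132, 90)) = (9029 + 28471)/(7941 + (⅓)*(-132)*(-164 + 3*90)) = 37500/(7941 + (⅓)*(-132)*(-164 + 270)) = 37500/(7941 + (⅓)*(-132)*106) = 37500/(7941 - 4664) = 37500/3277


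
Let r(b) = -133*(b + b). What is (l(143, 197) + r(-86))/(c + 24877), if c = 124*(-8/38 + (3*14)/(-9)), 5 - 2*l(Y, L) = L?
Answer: 1298460/1383517 ≈ 0.93852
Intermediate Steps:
r(b) = -266*b
l(Y, L) = 5/2 - L/2
c = -34472/57 (c = 124*(-8*1/38 + 42*(-⅑)) = 124*(-4/19 - 14/3) = 124*(-278/57) = -34472/57 ≈ -604.77)
(l(143, 197) + r(-86))/(c + 24877) = ((5/2 - ½*197) - 266*(-86))/(-34472/57 + 24877) = ((5/2 - 197/2) + 22876)/(1383517/57) = (-96 + 22876)*(57/1383517) = 22780*(57/1383517) = 1298460/1383517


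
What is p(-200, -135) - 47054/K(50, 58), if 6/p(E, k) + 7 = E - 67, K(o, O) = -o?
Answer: 3223124/3425 ≈ 941.06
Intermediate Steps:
p(E, k) = 6/(-74 + E) (p(E, k) = 6/(-7 + (E - 67)) = 6/(-7 + (-67 + E)) = 6/(-74 + E))
p(-200, -135) - 47054/K(50, 58) = 6/(-74 - 200) - 47054/((-1*50)) = 6/(-274) - 47054/(-50) = 6*(-1/274) - 47054*(-1/50) = -3/137 + 23527/25 = 3223124/3425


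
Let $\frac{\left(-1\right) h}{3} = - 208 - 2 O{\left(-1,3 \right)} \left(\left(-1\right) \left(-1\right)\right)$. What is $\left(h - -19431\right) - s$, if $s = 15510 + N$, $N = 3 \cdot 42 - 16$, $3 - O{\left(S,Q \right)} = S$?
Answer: $-1181$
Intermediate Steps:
$O{\left(S,Q \right)} = 3 - S$
$N = 110$ ($N = 126 - 16 = 110$)
$s = 15620$ ($s = 15510 + 110 = 15620$)
$h = -4992$ ($h = - 3 \left(- 208 - 2 \left(3 - -1\right) \left(\left(-1\right) \left(-1\right)\right)\right) = - 3 \left(- 208 - 2 \left(3 + 1\right) 1\right) = - 3 \left(- 208 \left(-2\right) 4 \cdot 1\right) = - 3 \left(- 208 \left(\left(-8\right) 1\right)\right) = - 3 \left(\left(-208\right) \left(-8\right)\right) = \left(-3\right) 1664 = -4992$)
$\left(h - -19431\right) - s = \left(-4992 - -19431\right) - 15620 = \left(-4992 + 19431\right) - 15620 = 14439 - 15620 = -1181$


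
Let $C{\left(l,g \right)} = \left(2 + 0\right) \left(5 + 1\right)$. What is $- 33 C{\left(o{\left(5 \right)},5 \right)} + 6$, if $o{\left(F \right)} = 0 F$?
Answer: $-390$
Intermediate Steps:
$o{\left(F \right)} = 0$
$C{\left(l,g \right)} = 12$ ($C{\left(l,g \right)} = 2 \cdot 6 = 12$)
$- 33 C{\left(o{\left(5 \right)},5 \right)} + 6 = \left(-33\right) 12 + 6 = -396 + 6 = -390$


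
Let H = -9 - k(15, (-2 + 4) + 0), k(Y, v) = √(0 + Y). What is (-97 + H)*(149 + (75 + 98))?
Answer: -34132 - 322*√15 ≈ -35379.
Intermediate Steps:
k(Y, v) = √Y
H = -9 - √15 ≈ -12.873
(-97 + H)*(149 + (75 + 98)) = (-97 + (-9 - √15))*(149 + (75 + 98)) = (-106 - √15)*(149 + 173) = (-106 - √15)*322 = -34132 - 322*√15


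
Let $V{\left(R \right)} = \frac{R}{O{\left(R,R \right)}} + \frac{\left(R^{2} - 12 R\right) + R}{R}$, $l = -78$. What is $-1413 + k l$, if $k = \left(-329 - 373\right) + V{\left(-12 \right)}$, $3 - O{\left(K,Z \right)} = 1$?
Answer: $55605$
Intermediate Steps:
$O{\left(K,Z \right)} = 2$ ($O{\left(K,Z \right)} = 3 - 1 = 2$)
$V{\left(R \right)} = \frac{R}{2} + \frac{R^{2} - 11 R}{R}$ ($V{\left(R \right)} = \frac{R}{2} + \frac{\left(R^{2} - 12 R\right) + R}{R} = R \frac{1}{2} + \frac{R^{2} - 11 R}{R} = \frac{R}{2} + \frac{R^{2} - 11 R}{R}$)
$k = -731$ ($k = \left(-329 - 373\right) + \left(-11 + \frac{3}{2} \left(-12\right)\right) = \left(-329 - 373\right) - 29 = -702 - 29 = -731$)
$-1413 + k l = -1413 - -57018 = -1413 + 57018 = 55605$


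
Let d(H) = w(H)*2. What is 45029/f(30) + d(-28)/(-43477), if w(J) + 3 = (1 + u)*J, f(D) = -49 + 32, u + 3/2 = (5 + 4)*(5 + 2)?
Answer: -1957666231/739109 ≈ -2648.7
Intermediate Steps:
u = 123/2 (u = -3/2 + (5 + 4)*(5 + 2) = -3/2 + 9*7 = -3/2 + 63 = 123/2 ≈ 61.500)
f(D) = -17
w(J) = -3 + 125*J/2 (w(J) = -3 + (1 + 123/2)*J = -3 + 125*J/2)
d(H) = -6 + 125*H (d(H) = (-3 + 125*H/2)*2 = -6 + 125*H)
45029/f(30) + d(-28)/(-43477) = 45029/(-17) + (-6 + 125*(-28))/(-43477) = 45029*(-1/17) + (-6 - 3500)*(-1/43477) = -45029/17 - 3506*(-1/43477) = -45029/17 + 3506/43477 = -1957666231/739109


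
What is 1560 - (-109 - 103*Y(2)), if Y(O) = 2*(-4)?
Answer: 845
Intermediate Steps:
Y(O) = -8
1560 - (-109 - 103*Y(2)) = 1560 - (-109 - 103*(-8)) = 1560 - (-109 + 824) = 1560 - 1*715 = 1560 - 715 = 845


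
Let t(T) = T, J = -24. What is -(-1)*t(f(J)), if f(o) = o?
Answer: -24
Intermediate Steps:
-(-1)*t(f(J)) = -(-1)*(-24) = -1*24 = -24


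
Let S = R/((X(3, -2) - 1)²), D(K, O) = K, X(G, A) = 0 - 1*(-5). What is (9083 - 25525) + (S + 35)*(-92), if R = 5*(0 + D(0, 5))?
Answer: -19662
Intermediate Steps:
X(G, A) = 5 (X(G, A) = 0 + 5 = 5)
R = 0 (R = 5*(0 + 0) = 5*0 = 0)
S = 0 (S = 0/((5 - 1)²) = 0/(4²) = 0/16 = 0*(1/16) = 0)
(9083 - 25525) + (S + 35)*(-92) = (9083 - 25525) + (0 + 35)*(-92) = -16442 + 35*(-92) = -16442 - 3220 = -19662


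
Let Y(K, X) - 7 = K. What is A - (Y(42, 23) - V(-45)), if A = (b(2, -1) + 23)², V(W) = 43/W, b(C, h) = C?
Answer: 25877/45 ≈ 575.04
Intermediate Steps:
Y(K, X) = 7 + K
A = 625 (A = (2 + 23)² = 25² = 625)
A - (Y(42, 23) - V(-45)) = 625 - ((7 + 42) - 43/(-45)) = 625 - (49 - 43*(-1)/45) = 625 - (49 - 1*(-43/45)) = 625 - (49 + 43/45) = 625 - 1*2248/45 = 625 - 2248/45 = 25877/45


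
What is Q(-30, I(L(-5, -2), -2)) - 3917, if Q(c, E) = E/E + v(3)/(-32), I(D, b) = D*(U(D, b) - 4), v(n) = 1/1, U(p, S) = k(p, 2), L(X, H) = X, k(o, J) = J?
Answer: -125313/32 ≈ -3916.0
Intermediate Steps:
U(p, S) = 2
v(n) = 1
I(D, b) = -2*D (I(D, b) = D*(2 - 4) = D*(-2) = -2*D)
Q(c, E) = 31/32 (Q(c, E) = E/E + 1/(-32) = 1 + 1*(-1/32) = 1 - 1/32 = 31/32)
Q(-30, I(L(-5, -2), -2)) - 3917 = 31/32 - 3917 = -125313/32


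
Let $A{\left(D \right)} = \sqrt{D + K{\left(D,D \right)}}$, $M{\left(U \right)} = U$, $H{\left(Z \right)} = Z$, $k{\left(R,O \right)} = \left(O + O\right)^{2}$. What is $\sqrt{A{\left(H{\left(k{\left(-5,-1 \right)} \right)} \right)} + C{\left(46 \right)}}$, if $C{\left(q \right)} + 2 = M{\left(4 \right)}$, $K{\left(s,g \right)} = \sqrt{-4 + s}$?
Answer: $2$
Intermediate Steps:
$k{\left(R,O \right)} = 4 O^{2}$ ($k{\left(R,O \right)} = \left(2 O\right)^{2} = 4 O^{2}$)
$A{\left(D \right)} = \sqrt{D + \sqrt{-4 + D}}$
$C{\left(q \right)} = 2$ ($C{\left(q \right)} = -2 + 4 = 2$)
$\sqrt{A{\left(H{\left(k{\left(-5,-1 \right)} \right)} \right)} + C{\left(46 \right)}} = \sqrt{\sqrt{4 \left(-1\right)^{2} + \sqrt{-4 + 4 \left(-1\right)^{2}}} + 2} = \sqrt{\sqrt{4 \cdot 1 + \sqrt{-4 + 4 \cdot 1}} + 2} = \sqrt{\sqrt{4 + \sqrt{-4 + 4}} + 2} = \sqrt{\sqrt{4 + \sqrt{0}} + 2} = \sqrt{\sqrt{4 + 0} + 2} = \sqrt{\sqrt{4} + 2} = \sqrt{2 + 2} = \sqrt{4} = 2$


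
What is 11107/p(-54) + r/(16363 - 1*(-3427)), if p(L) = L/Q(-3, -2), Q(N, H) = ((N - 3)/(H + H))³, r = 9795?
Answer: -21965081/31664 ≈ -693.69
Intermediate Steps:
Q(N, H) = (-3 + N)³/(8*H³) (Q(N, H) = ((-3 + N)/((2*H)))³ = ((-3 + N)*(1/(2*H)))³ = ((-3 + N)/(2*H))³ = (-3 + N)³/(8*H³))
p(L) = 8*L/27 (p(L) = L/(((⅛)*(-3 - 3)³/(-2)³)) = L/(((⅛)*(-⅛)*(-6)³)) = L/(((⅛)*(-⅛)*(-216))) = L/(27/8) = L*(8/27) = 8*L/27)
11107/p(-54) + r/(16363 - 1*(-3427)) = 11107/(((8/27)*(-54))) + 9795/(16363 - 1*(-3427)) = 11107/(-16) + 9795/(16363 + 3427) = 11107*(-1/16) + 9795/19790 = -11107/16 + 9795*(1/19790) = -11107/16 + 1959/3958 = -21965081/31664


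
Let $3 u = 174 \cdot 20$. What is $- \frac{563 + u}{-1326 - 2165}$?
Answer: $\frac{1723}{3491} \approx 0.49356$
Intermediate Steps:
$u = 1160$ ($u = \frac{174 \cdot 20}{3} = \frac{1}{3} \cdot 3480 = 1160$)
$- \frac{563 + u}{-1326 - 2165} = - \frac{563 + 1160}{-1326 - 2165} = - \frac{1723}{-3491} = - \frac{1723 \left(-1\right)}{3491} = \left(-1\right) \left(- \frac{1723}{3491}\right) = \frac{1723}{3491}$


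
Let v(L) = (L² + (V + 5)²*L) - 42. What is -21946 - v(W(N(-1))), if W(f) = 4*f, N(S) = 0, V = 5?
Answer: -21904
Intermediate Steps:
v(L) = -42 + L² + 100*L (v(L) = (L² + (5 + 5)²*L) - 42 = (L² + 10²*L) - 42 = (L² + 100*L) - 42 = -42 + L² + 100*L)
-21946 - v(W(N(-1))) = -21946 - (-42 + (4*0)² + 100*(4*0)) = -21946 - (-42 + 0² + 100*0) = -21946 - (-42 + 0 + 0) = -21946 - 1*(-42) = -21946 + 42 = -21904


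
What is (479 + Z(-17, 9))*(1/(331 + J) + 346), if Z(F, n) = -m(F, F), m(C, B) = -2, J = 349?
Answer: 113170161/680 ≈ 1.6643e+5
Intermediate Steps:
Z(F, n) = 2 (Z(F, n) = -1*(-2) = 2)
(479 + Z(-17, 9))*(1/(331 + J) + 346) = (479 + 2)*(1/(331 + 349) + 346) = 481*(1/680 + 346) = 481*(235281/680) = 113170161/680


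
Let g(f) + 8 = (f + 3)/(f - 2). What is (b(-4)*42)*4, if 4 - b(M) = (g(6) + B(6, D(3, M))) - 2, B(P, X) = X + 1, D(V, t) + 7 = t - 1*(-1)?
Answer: 3486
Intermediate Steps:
D(V, t) = -6 + t (D(V, t) = -7 + (t - 1*(-1)) = -7 + (t + 1) = -7 + (1 + t) = -6 + t)
g(f) = -8 + (3 + f)/(-2 + f) (g(f) = -8 + (f + 3)/(f - 2) = -8 + (3 + f)/(-2 + f))
B(P, X) = 1 + X
b(M) = 67/4 - M (b(M) = 4 - (((19 - 7*6)/(-2 + 6) + (1 + (-6 + M))) - 2) = 4 - (((19 - 42)/4 + (-5 + M)) - 2) = 4 - (((1/4)*(-23) + (-5 + M)) - 2) = 4 - ((-23/4 + (-5 + M)) - 2) = 4 - ((-43/4 + M) - 2) = 4 - (-51/4 + M) = 4 + (51/4 - M) = 67/4 - M)
(b(-4)*42)*4 = ((67/4 - 1*(-4))*42)*4 = ((67/4 + 4)*42)*4 = ((83/4)*42)*4 = (1743/2)*4 = 3486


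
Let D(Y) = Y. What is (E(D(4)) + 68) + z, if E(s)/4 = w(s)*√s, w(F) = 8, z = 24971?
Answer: 25103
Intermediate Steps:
E(s) = 32*√s (E(s) = 4*(8*√s) = 32*√s)
(E(D(4)) + 68) + z = (32*√4 + 68) + 24971 = (32*2 + 68) + 24971 = (64 + 68) + 24971 = 132 + 24971 = 25103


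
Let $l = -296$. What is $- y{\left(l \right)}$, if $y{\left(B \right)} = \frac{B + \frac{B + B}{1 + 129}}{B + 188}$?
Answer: $- \frac{1628}{585} \approx -2.7829$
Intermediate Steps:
$y{\left(B \right)} = \frac{66 B}{65 \left(188 + B\right)}$ ($y{\left(B \right)} = \frac{B + \frac{2 B}{130}}{188 + B} = \frac{B + 2 B \frac{1}{130}}{188 + B} = \frac{B + \frac{B}{65}}{188 + B} = \frac{\frac{66}{65} B}{188 + B} = \frac{66 B}{65 \left(188 + B\right)}$)
$- y{\left(l \right)} = - \frac{66 \left(-296\right)}{65 \left(188 - 296\right)} = - \frac{66 \left(-296\right)}{65 \left(-108\right)} = - \frac{66 \left(-296\right) \left(-1\right)}{65 \cdot 108} = \left(-1\right) \frac{1628}{585} = - \frac{1628}{585}$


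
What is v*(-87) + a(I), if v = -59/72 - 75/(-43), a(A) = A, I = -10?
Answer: -93347/1032 ≈ -90.453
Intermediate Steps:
v = 2863/3096 (v = -59*1/72 - 75*(-1/43) = -59/72 + 75/43 = 2863/3096 ≈ 0.92474)
v*(-87) + a(I) = (2863/3096)*(-87) - 10 = -83027/1032 - 10 = -93347/1032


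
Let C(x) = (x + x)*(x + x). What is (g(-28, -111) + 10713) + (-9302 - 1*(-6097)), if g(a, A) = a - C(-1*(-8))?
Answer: 7224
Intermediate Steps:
C(x) = 4*x² (C(x) = (2*x)*(2*x) = 4*x²)
g(a, A) = -256 + a (g(a, A) = a - 4*(-1*(-8))² = a - 4*8² = a - 4*64 = a - 1*256 = a - 256 = -256 + a)
(g(-28, -111) + 10713) + (-9302 - 1*(-6097)) = ((-256 - 28) + 10713) + (-9302 - 1*(-6097)) = (-284 + 10713) + (-9302 + 6097) = 10429 - 3205 = 7224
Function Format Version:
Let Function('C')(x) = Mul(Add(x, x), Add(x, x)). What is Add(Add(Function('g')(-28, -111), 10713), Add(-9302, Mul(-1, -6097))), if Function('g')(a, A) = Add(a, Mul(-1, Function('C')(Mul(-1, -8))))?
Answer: 7224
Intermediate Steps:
Function('C')(x) = Mul(4, Pow(x, 2)) (Function('C')(x) = Mul(Mul(2, x), Mul(2, x)) = Mul(4, Pow(x, 2)))
Function('g')(a, A) = Add(-256, a) (Function('g')(a, A) = Add(a, Mul(-1, Mul(4, Pow(Mul(-1, -8), 2)))) = Add(a, Mul(-1, Mul(4, Pow(8, 2)))) = Add(a, Mul(-1, Mul(4, 64))) = Add(a, Mul(-1, 256)) = Add(a, -256) = Add(-256, a))
Add(Add(Function('g')(-28, -111), 10713), Add(-9302, Mul(-1, -6097))) = Add(Add(Add(-256, -28), 10713), Add(-9302, Mul(-1, -6097))) = Add(Add(-284, 10713), Add(-9302, 6097)) = Add(10429, -3205) = 7224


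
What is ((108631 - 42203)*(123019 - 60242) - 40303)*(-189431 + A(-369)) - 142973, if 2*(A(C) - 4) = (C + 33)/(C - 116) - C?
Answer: -765485825848390727/970 ≈ -7.8916e+14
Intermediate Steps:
A(C) = 4 - C/2 + (33 + C)/(2*(-116 + C)) (A(C) = 4 + ((C + 33)/(C - 116) - C)/2 = 4 + ((33 + C)/(-116 + C) - C)/2 = 4 + (-C + (33 + C)/(-116 + C))/2 = 4 + (-C/2 + (33 + C)/(2*(-116 + C))) = 4 - C/2 + (33 + C)/(2*(-116 + C)))
((108631 - 42203)*(123019 - 60242) - 40303)*(-189431 + A(-369)) - 142973 = ((108631 - 42203)*(123019 - 60242) - 40303)*(-189431 + (-895 - 1*(-369)**2 + 125*(-369))/(2*(-116 - 369))) - 142973 = (66428*62777 - 40303)*(-189431 + (1/2)*(-895 - 1*136161 - 46125)/(-485)) - 142973 = (4170150556 - 40303)*(-189431 + (1/2)*(-1/485)*(-895 - 136161 - 46125)) - 142973 = 4170110253*(-189431 + (1/2)*(-1/485)*(-183181)) - 142973 = 4170110253*(-189431 + 183181/970) - 142973 = 4170110253*(-183564889/970) - 142973 = -765485825709706917/970 - 142973 = -765485825848390727/970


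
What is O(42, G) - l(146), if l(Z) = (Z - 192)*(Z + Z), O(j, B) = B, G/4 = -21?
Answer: 13348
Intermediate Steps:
G = -84 (G = 4*(-21) = -84)
l(Z) = 2*Z*(-192 + Z) (l(Z) = (-192 + Z)*(2*Z) = 2*Z*(-192 + Z))
O(42, G) - l(146) = -84 - 2*146*(-192 + 146) = -84 - 2*146*(-46) = -84 - 1*(-13432) = -84 + 13432 = 13348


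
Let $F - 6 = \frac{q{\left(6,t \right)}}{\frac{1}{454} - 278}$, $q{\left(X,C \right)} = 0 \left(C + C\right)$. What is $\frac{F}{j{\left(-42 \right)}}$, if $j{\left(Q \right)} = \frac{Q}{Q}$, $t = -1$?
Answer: $6$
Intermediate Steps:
$j{\left(Q \right)} = 1$
$q{\left(X,C \right)} = 0$ ($q{\left(X,C \right)} = 0 \cdot 2 C = 0$)
$F = 6$ ($F = 6 + \frac{1}{\frac{1}{454} - 278} \cdot 0 = 6 + \frac{1}{- \frac{126211}{454}} \cdot 0 = 6 - 0 = 6 + 0 = 6$)
$\frac{F}{j{\left(-42 \right)}} = \frac{6}{1} = 6 \cdot 1 = 6$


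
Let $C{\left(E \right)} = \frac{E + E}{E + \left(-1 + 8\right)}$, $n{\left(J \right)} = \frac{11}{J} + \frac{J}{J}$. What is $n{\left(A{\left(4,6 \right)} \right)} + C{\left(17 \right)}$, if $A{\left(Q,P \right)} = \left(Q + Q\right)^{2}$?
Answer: $\frac{497}{192} \approx 2.5885$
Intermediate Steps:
$A{\left(Q,P \right)} = 4 Q^{2}$ ($A{\left(Q,P \right)} = \left(2 Q\right)^{2} = 4 Q^{2}$)
$n{\left(J \right)} = 1 + \frac{11}{J}$ ($n{\left(J \right)} = \frac{11}{J} + 1 = 1 + \frac{11}{J}$)
$C{\left(E \right)} = \frac{2 E}{7 + E}$ ($C{\left(E \right)} = \frac{2 E}{E + 7} = \frac{2 E}{7 + E}$)
$n{\left(A{\left(4,6 \right)} \right)} + C{\left(17 \right)} = \frac{11 + 4 \cdot 4^{2}}{4 \cdot 4^{2}} + 2 \cdot 17 \frac{1}{7 + 17} = \frac{11 + 4 \cdot 16}{4 \cdot 16} + 2 \cdot 17 \cdot \frac{1}{24} = \frac{11 + 64}{64} + 2 \cdot 17 \cdot \frac{1}{24} = \frac{1}{64} \cdot 75 + \frac{17}{12} = \frac{75}{64} + \frac{17}{12} = \frac{497}{192}$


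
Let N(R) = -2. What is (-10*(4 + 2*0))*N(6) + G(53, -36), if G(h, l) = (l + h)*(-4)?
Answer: 12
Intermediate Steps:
G(h, l) = -4*h - 4*l (G(h, l) = (h + l)*(-4) = -4*h - 4*l)
(-10*(4 + 2*0))*N(6) + G(53, -36) = -10*(4 + 2*0)*(-2) + (-4*53 - 4*(-36)) = -10*(4 + 0)*(-2) + (-212 + 144) = -10*4*(-2) - 68 = -40*(-2) - 68 = 80 - 68 = 12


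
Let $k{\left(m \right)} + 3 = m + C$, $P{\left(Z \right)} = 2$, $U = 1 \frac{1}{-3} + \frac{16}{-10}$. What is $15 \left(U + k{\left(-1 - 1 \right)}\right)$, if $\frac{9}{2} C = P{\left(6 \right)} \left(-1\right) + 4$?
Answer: $- \frac{292}{3} \approx -97.333$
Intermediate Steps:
$U = - \frac{29}{15}$ ($U = 1 \left(- \frac{1}{3}\right) + 16 \left(- \frac{1}{10}\right) = - \frac{1}{3} - \frac{8}{5} = - \frac{29}{15} \approx -1.9333$)
$C = \frac{4}{9}$ ($C = \frac{2 \left(2 \left(-1\right) + 4\right)}{9} = \frac{2 \left(-2 + 4\right)}{9} = \frac{2}{9} \cdot 2 = \frac{4}{9} \approx 0.44444$)
$k{\left(m \right)} = - \frac{23}{9} + m$ ($k{\left(m \right)} = -3 + \left(m + \frac{4}{9}\right) = -3 + \left(\frac{4}{9} + m\right) = - \frac{23}{9} + m$)
$15 \left(U + k{\left(-1 - 1 \right)}\right) = 15 \left(- \frac{29}{15} - \frac{41}{9}\right) = 15 \left(- \frac{292}{45}\right) = - \frac{292}{3}$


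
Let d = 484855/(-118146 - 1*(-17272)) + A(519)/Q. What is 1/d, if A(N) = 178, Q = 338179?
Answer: -1100434466/5288703983 ≈ -0.20807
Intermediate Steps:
d = -5288703983/1100434466 (d = 484855/(-118146 - 1*(-17272)) + 178/338179 = 484855/(-118146 + 17272) + 178*(1/338179) = 484855/(-100874) + 178/338179 = 484855*(-1/100874) + 178/338179 = -484855/100874 + 178/338179 = -5288703983/1100434466 ≈ -4.8060)
1/d = 1/(-5288703983/1100434466) = -1100434466/5288703983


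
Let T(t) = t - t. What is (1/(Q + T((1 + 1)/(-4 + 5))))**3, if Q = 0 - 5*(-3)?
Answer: 1/3375 ≈ 0.00029630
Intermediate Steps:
T(t) = 0
Q = 15 (Q = 0 + 15 = 15)
(1/(Q + T((1 + 1)/(-4 + 5))))**3 = (1/(15 + 0))**3 = (1/15)**3 = 1/3375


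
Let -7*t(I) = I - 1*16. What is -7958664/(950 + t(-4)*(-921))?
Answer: 27855324/5885 ≈ 4733.3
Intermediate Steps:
t(I) = 16/7 - I/7 (t(I) = -(I - 1*16)/7 = -(I - 16)/7 = -(-16 + I)/7 = 16/7 - I/7)
-7958664/(950 + t(-4)*(-921)) = -7958664/(950 + (16/7 - 1/7*(-4))*(-921)) = -7958664/(950 + (16/7 + 4/7)*(-921)) = -7958664/(950 + (20/7)*(-921)) = -7958664/(950 - 18420/7) = -7958664/(-11770/7) = -7958664*(-7/11770) = 27855324/5885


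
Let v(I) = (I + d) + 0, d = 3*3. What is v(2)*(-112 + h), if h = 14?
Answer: -1078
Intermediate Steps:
d = 9
v(I) = 9 + I (v(I) = (I + 9) + 0 = (9 + I) + 0 = 9 + I)
v(2)*(-112 + h) = (9 + 2)*(-112 + 14) = 11*(-98) = -1078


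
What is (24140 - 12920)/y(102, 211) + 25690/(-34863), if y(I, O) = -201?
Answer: -132108850/2335821 ≈ -56.558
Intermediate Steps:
(24140 - 12920)/y(102, 211) + 25690/(-34863) = (24140 - 12920)/(-201) + 25690/(-34863) = 11220*(-1/201) + 25690*(-1/34863) = -3740/67 - 25690/34863 = -132108850/2335821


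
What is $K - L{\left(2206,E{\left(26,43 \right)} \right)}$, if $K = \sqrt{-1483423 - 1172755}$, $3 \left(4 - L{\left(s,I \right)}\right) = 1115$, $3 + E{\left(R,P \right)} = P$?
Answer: $\frac{1103}{3} + i \sqrt{2656178} \approx 367.67 + 1629.8 i$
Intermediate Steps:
$E{\left(R,P \right)} = -3 + P$
$L{\left(s,I \right)} = - \frac{1103}{3}$ ($L{\left(s,I \right)} = 4 - \frac{1115}{3} = - \frac{1103}{3}$)
$K = i \sqrt{2656178}$ ($K = \sqrt{-2656178} = i \sqrt{2656178} \approx 1629.8 i$)
$K - L{\left(2206,E{\left(26,43 \right)} \right)} = i \sqrt{2656178} - - \frac{1103}{3} = i \sqrt{2656178} + \frac{1103}{3} = \frac{1103}{3} + i \sqrt{2656178}$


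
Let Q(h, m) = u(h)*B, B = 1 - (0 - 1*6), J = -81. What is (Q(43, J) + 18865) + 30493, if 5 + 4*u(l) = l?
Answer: 98849/2 ≈ 49425.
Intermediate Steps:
u(l) = -5/4 + l/4
B = 7 (B = 1 - (0 - 6) = 1 - 1*(-6) = 1 + 6 = 7)
Q(h, m) = -35/4 + 7*h/4 (Q(h, m) = (-5/4 + h/4)*7 = -35/4 + 7*h/4)
(Q(43, J) + 18865) + 30493 = ((-35/4 + (7/4)*43) + 18865) + 30493 = ((-35/4 + 301/4) + 18865) + 30493 = (133/2 + 18865) + 30493 = 37863/2 + 30493 = 98849/2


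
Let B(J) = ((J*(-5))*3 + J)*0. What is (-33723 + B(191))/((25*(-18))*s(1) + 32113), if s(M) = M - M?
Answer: -33723/32113 ≈ -1.0501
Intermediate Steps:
s(M) = 0
B(J) = 0 (B(J) = (-5*J*3 + J)*0 = (-15*J + J)*0 = -14*J*0 = 0)
(-33723 + B(191))/((25*(-18))*s(1) + 32113) = (-33723 + 0)/((25*(-18))*0 + 32113) = -33723/(-450*0 + 32113) = -33723/(0 + 32113) = -33723/32113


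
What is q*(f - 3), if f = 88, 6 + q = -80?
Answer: -7310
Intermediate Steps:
q = -86 (q = -6 - 80 = -86)
q*(f - 3) = -86*(88 - 3) = -86*85 = -7310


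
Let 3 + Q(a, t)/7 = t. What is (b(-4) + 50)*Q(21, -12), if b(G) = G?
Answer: -4830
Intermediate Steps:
Q(a, t) = -21 + 7*t
(b(-4) + 50)*Q(21, -12) = (-4 + 50)*(-21 + 7*(-12)) = 46*(-21 - 84) = 46*(-105) = -4830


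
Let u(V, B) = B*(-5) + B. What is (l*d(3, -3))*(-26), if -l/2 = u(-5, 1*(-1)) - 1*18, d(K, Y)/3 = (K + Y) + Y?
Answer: 6552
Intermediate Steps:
u(V, B) = -4*B (u(V, B) = -5*B + B = -4*B)
d(K, Y) = 3*K + 6*Y (d(K, Y) = 3*((K + Y) + Y) = 3*(K + 2*Y) = 3*K + 6*Y)
l = 28 (l = -2*(-4*(-1) - 1*18) = -2*(-4*(-1) - 18) = -2*(4 - 18) = -2*(-14) = 28)
(l*d(3, -3))*(-26) = (28*(3*3 + 6*(-3)))*(-26) = (28*(9 - 18))*(-26) = (28*(-9))*(-26) = -252*(-26) = 6552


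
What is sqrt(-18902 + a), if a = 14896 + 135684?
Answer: sqrt(131678) ≈ 362.87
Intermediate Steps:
a = 150580
sqrt(-18902 + a) = sqrt(-18902 + 150580) = sqrt(131678)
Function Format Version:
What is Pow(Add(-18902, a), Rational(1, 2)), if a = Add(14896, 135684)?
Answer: Pow(131678, Rational(1, 2)) ≈ 362.87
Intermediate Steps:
a = 150580
Pow(Add(-18902, a), Rational(1, 2)) = Pow(Add(-18902, 150580), Rational(1, 2)) = Pow(131678, Rational(1, 2))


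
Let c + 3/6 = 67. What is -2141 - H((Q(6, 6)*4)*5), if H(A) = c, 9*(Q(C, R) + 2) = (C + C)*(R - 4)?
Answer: -4415/2 ≈ -2207.5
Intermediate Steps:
Q(C, R) = -2 + 2*C*(-4 + R)/9 (Q(C, R) = -2 + ((C + C)*(R - 4))/9 = -2 + ((2*C)*(-4 + R))/9 = -2 + (2*C*(-4 + R))/9 = -2 + 2*C*(-4 + R)/9)
c = 133/2 (c = -½ + 67 = 133/2 ≈ 66.500)
H(A) = 133/2
-2141 - H((Q(6, 6)*4)*5) = -2141 - 1*133/2 = -2141 - 133/2 = -4415/2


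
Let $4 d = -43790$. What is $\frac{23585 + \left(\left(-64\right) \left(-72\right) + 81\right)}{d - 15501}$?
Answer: $- \frac{56548}{52897} \approx -1.069$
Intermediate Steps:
$d = - \frac{21895}{2}$ ($d = \frac{1}{4} \left(-43790\right) = - \frac{21895}{2} \approx -10948.0$)
$\frac{23585 + \left(\left(-64\right) \left(-72\right) + 81\right)}{d - 15501} = \frac{23585 + \left(\left(-64\right) \left(-72\right) + 81\right)}{- \frac{21895}{2} - 15501} = \frac{23585 + \left(4608 + 81\right)}{- \frac{52897}{2}} = \left(23585 + 4689\right) \left(- \frac{2}{52897}\right) = 28274 \left(- \frac{2}{52897}\right) = - \frac{56548}{52897}$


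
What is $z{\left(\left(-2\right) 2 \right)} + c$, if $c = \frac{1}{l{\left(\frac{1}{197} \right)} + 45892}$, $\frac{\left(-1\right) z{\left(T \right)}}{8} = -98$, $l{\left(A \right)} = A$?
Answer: $\frac{7087928597}{9040725} \approx 784.0$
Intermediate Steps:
$z{\left(T \right)} = 784$ ($z{\left(T \right)} = \left(-8\right) \left(-98\right) = 784$)
$c = \frac{197}{9040725}$ ($c = \frac{1}{\frac{1}{197} + 45892} = \frac{1}{\frac{9040725}{197}} = \frac{197}{9040725} \approx 2.179 \cdot 10^{-5}$)
$z{\left(\left(-2\right) 2 \right)} + c = 784 + \frac{197}{9040725} = \frac{7087928597}{9040725}$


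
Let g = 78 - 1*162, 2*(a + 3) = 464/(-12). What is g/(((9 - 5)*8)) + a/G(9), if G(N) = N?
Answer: -1103/216 ≈ -5.1065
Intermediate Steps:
a = -67/3 (a = -3 + (464/(-12))/2 = -3 + (464*(-1/12))/2 = -3 + (½)*(-116/3) = -3 - 58/3 = -67/3 ≈ -22.333)
g = -84 (g = 78 - 162 = -84)
g/(((9 - 5)*8)) + a/G(9) = -84*1/(8*(9 - 5)) - 67/3/9 = -84/(4*8) - 67/3*⅑ = -84/32 - 67/27 = -84*1/32 - 67/27 = -21/8 - 67/27 = -1103/216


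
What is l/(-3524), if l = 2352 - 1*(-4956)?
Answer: -1827/881 ≈ -2.0738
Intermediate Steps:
l = 7308 (l = 2352 + 4956 = 7308)
l/(-3524) = 7308/(-3524) = 7308*(-1/3524) = -1827/881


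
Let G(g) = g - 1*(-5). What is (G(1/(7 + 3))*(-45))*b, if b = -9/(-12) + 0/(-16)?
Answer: -1377/8 ≈ -172.13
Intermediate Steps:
G(g) = 5 + g (G(g) = g + 5 = 5 + g)
b = 3/4 (b = -9*(-1/12) + 0*(-1/16) = 3/4 + 0 = 3/4 ≈ 0.75000)
(G(1/(7 + 3))*(-45))*b = ((5 + 1/(7 + 3))*(-45))*(3/4) = ((5 + 1/10)*(-45))*(3/4) = ((51/10)*(-45))*(3/4) = -459/2*3/4 = -1377/8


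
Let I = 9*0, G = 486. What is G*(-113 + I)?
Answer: -54918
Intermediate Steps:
I = 0
G*(-113 + I) = 486*(-113 + 0) = 486*(-113) = -54918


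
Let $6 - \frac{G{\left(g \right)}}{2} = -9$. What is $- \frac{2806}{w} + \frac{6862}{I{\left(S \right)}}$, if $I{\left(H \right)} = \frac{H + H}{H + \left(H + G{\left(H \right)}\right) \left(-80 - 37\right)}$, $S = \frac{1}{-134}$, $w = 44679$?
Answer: $\frac{72082352804570}{44679} \approx 1.6133 \cdot 10^{9}$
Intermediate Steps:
$G{\left(g \right)} = 30$ ($G{\left(g \right)} = 12 - -18 = 12 + 18 = 30$)
$S = - \frac{1}{134} \approx -0.0074627$
$I{\left(H \right)} = \frac{2 H}{-3510 - 116 H}$ ($I{\left(H \right)} = \frac{H + H}{H + \left(H + 30\right) \left(-80 - 37\right)} = \frac{2 H}{H + \left(30 + H\right) \left(-117\right)} = \frac{2 H}{H - \left(3510 + 117 H\right)} = \frac{2 H}{-3510 - 116 H}$)
$- \frac{2806}{w} + \frac{6862}{I{\left(S \right)}} = - \frac{2806}{44679} + \frac{6862}{\left(-1\right) \left(- \frac{1}{134}\right) \frac{1}{1755 + 58 \left(- \frac{1}{134}\right)}} = \left(-2806\right) \frac{1}{44679} + \frac{6862}{\left(-1\right) \left(- \frac{1}{134}\right) \frac{1}{1755 - \frac{29}{67}}} = - \frac{2806}{44679} + \frac{6862}{\left(-1\right) \left(- \frac{1}{134}\right) \frac{1}{\frac{117556}{67}}} = - \frac{2806}{44679} + \frac{6862}{\left(-1\right) \left(- \frac{1}{134}\right) \frac{67}{117556}} = - \frac{2806}{44679} + 6862 \frac{1}{\frac{1}{235112}} = - \frac{2806}{44679} + 6862 \cdot 235112 = - \frac{2806}{44679} + 1613338544 = \frac{72082352804570}{44679}$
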